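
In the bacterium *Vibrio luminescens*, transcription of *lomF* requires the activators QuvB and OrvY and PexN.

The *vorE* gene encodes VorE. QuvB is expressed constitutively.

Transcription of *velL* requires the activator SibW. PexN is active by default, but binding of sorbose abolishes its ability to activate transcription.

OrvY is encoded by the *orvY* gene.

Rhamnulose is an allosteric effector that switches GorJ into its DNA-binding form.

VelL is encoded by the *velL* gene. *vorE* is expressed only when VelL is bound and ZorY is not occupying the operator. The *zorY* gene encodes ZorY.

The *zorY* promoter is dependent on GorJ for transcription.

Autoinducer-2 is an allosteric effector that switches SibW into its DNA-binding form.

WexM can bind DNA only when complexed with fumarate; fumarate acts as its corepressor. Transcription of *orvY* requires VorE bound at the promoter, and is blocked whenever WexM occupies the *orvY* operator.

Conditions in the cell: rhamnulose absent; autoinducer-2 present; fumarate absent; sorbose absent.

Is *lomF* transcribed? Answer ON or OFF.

QuvB is produced constitutively and is active.
Autoinducer-2 is present, so SibW is active.
No repressor is bound and SibW is active, so *velL* is transcribed.
So VelL is produced and active.
Rhamnulose is absent, so GorJ is inactive.
Required activator GorJ is absent, so *zorY* is not transcribed.
So ZorY is not produced.
No repressor is bound and VelL is active, so *vorE* is transcribed.
So VorE is produced and active.
Fumarate is absent, so WexM is inactive.
No repressor is bound and VorE is active, so *orvY* is transcribed.
So OrvY is produced and active.
Sorbose is absent, so PexN is active.
No repressor is bound and QuvB and OrvY and PexN are active, so *lomF* is transcribed.

ON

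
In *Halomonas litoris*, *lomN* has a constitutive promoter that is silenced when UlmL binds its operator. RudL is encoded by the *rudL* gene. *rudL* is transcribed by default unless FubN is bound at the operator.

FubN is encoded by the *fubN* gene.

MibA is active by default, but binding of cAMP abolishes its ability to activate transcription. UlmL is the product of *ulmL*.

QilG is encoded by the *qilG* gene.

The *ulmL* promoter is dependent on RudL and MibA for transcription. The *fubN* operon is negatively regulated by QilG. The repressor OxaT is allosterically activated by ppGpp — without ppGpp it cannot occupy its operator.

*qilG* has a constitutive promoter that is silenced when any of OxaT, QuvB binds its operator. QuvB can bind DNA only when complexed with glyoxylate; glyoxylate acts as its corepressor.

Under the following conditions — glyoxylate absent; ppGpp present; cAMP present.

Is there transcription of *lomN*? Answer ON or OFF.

ppGpp is present, so OxaT is active.
Glyoxylate is absent, so QuvB is inactive.
With repressor OxaT bound, *qilG* is not transcribed.
So QilG is not produced.
With no repressor bound, *fubN* is transcribed.
So FubN is produced and active.
With repressor FubN bound, *rudL* is not transcribed.
So RudL is not produced.
cAMP is present, so MibA is inactive.
Required activator RudL is absent, so *ulmL* is not transcribed.
So UlmL is not produced.
With no repressor bound, *lomN* is transcribed.

ON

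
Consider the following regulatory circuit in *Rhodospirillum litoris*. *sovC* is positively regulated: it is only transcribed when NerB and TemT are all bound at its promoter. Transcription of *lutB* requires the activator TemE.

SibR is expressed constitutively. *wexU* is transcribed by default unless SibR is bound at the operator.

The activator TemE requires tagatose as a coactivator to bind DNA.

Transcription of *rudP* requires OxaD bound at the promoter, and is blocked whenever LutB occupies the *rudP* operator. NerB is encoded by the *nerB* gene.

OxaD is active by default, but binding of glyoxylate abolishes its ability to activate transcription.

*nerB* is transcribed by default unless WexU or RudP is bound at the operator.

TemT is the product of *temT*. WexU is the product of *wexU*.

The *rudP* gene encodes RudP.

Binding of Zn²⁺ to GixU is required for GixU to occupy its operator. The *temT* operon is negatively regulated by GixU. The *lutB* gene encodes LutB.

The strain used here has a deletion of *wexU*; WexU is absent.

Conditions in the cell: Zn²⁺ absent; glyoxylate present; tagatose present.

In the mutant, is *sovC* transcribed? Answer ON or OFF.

ON

WexU is non-functional in this strain, so it has no effect.
Glyoxylate is present, so OxaD is inactive.
Tagatose is present, so TemE is active.
No repressor is bound and TemE is active, so *lutB* is transcribed.
So LutB is produced and active.
With repressor LutB bound, *rudP* is not transcribed.
So RudP is not produced.
With no repressor bound, *nerB* is transcribed.
So NerB is produced and active.
Zn²⁺ is absent, so GixU is inactive.
With no repressor bound, *temT* is transcribed.
So TemT is produced and active.
No repressor is bound and NerB and TemT are active, so *sovC* is transcribed.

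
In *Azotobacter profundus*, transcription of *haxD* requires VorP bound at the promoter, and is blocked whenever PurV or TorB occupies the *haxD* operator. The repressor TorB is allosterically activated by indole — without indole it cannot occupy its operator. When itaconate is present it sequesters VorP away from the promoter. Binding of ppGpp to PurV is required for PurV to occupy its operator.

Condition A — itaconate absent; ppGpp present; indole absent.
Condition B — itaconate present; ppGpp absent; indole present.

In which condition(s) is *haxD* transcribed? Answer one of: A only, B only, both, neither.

Condition A:
Itaconate is absent, so VorP is active.
ppGpp is present, so PurV is active.
Indole is absent, so TorB is inactive.
With repressor PurV bound, *haxD* is not transcribed.
→ *haxD* is OFF in A.
Condition B:
Itaconate is present, so VorP is inactive.
ppGpp is absent, so PurV is inactive.
Indole is present, so TorB is active.
With repressor TorB bound, *haxD* is not transcribed.
→ *haxD* is OFF in B.

neither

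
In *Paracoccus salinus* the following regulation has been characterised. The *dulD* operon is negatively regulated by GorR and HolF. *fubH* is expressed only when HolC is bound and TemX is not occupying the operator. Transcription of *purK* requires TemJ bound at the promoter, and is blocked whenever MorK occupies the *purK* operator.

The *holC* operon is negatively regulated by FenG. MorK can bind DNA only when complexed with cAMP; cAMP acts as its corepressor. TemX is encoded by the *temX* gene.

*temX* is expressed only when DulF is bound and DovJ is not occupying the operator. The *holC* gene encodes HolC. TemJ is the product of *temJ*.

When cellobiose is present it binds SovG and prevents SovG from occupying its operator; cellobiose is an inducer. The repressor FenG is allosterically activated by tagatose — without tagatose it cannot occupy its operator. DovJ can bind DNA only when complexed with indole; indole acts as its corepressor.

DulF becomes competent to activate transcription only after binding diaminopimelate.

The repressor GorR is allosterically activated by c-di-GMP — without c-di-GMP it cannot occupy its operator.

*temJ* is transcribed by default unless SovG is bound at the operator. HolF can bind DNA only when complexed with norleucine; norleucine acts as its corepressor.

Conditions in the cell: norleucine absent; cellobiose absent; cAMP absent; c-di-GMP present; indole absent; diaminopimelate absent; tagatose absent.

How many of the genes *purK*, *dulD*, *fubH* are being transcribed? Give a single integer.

Cellobiose is absent, so SovG is active.
With repressor SovG bound, *temJ* is not transcribed.
So TemJ is not produced.
cAMP is absent, so MorK is inactive.
Required activator TemJ is absent, so *purK* is not transcribed.
→ *purK* is OFF.
c-di-GMP is present, so GorR is active.
Norleucine is absent, so HolF is inactive.
With repressor GorR bound, *dulD* is not transcribed.
→ *dulD* is OFF.
Tagatose is absent, so FenG is inactive.
With no repressor bound, *holC* is transcribed.
So HolC is produced and active.
Diaminopimelate is absent, so DulF is inactive.
Indole is absent, so DovJ is inactive.
Required activator DulF is absent, so *temX* is not transcribed.
So TemX is not produced.
No repressor is bound and HolC is active, so *fubH* is transcribed.
→ *fubH* is ON.
1 of the 3 genes is transcribed.

1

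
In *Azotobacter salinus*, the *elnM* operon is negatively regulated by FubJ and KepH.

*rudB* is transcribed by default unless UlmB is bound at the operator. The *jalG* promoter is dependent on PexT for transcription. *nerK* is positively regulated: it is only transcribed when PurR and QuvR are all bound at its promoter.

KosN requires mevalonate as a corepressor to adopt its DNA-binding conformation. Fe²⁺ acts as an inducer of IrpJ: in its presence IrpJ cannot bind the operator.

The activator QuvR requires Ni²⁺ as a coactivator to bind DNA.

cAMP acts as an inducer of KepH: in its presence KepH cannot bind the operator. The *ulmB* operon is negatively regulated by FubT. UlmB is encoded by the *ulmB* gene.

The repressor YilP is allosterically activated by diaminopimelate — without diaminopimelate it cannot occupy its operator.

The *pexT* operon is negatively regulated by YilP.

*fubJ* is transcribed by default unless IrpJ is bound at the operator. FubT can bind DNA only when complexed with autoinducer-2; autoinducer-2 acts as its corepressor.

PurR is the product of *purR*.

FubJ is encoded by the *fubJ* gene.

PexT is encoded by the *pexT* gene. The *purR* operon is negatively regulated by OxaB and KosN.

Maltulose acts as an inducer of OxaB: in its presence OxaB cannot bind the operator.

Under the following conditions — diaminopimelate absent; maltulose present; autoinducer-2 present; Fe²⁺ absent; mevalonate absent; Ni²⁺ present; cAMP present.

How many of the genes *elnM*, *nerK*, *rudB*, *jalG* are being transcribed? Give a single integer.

4

Fe²⁺ is absent, so IrpJ is active.
With repressor IrpJ bound, *fubJ* is not transcribed.
So FubJ is not produced.
cAMP is present, so KepH is inactive.
With no repressor bound, *elnM* is transcribed.
→ *elnM* is ON.
Maltulose is present, so OxaB is inactive.
Mevalonate is absent, so KosN is inactive.
With no repressor bound, *purR* is transcribed.
So PurR is produced and active.
Ni²⁺ is present, so QuvR is active.
No repressor is bound and PurR and QuvR are active, so *nerK* is transcribed.
→ *nerK* is ON.
Autoinducer-2 is present, so FubT is active.
With repressor FubT bound, *ulmB* is not transcribed.
So UlmB is not produced.
With no repressor bound, *rudB* is transcribed.
→ *rudB* is ON.
Diaminopimelate is absent, so YilP is inactive.
With no repressor bound, *pexT* is transcribed.
So PexT is produced and active.
No repressor is bound and PexT is active, so *jalG* is transcribed.
→ *jalG* is ON.
4 of the 4 genes are transcribed.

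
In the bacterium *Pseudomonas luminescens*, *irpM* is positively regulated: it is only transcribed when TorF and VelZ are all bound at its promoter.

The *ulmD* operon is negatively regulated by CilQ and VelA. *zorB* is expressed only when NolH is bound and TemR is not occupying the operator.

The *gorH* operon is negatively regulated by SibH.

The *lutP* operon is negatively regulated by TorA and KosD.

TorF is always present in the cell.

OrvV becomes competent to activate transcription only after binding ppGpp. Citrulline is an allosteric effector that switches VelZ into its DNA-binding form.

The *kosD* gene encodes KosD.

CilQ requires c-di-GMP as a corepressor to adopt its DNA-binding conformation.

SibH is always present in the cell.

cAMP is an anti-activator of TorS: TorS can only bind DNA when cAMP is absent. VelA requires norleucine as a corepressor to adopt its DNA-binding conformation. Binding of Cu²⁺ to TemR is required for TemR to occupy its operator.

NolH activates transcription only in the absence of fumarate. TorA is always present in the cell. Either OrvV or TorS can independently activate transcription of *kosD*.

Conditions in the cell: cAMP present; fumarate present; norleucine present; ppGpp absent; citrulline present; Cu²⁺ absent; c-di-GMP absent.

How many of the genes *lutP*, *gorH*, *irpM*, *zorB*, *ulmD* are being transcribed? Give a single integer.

TorA is produced constitutively and is active.
ppGpp is absent, so OrvV is inactive.
cAMP is present, so TorS is inactive.
No activator is available at the *kosD* promoter, so *kosD* is not transcribed.
So KosD is not produced.
With repressor TorA bound, *lutP* is not transcribed.
→ *lutP* is OFF.
SibH is produced constitutively and is active.
With repressor SibH bound, *gorH* is not transcribed.
→ *gorH* is OFF.
TorF is produced constitutively and is active.
Citrulline is present, so VelZ is active.
No repressor is bound and TorF and VelZ are active, so *irpM* is transcribed.
→ *irpM* is ON.
Fumarate is present, so NolH is inactive.
Cu²⁺ is absent, so TemR is inactive.
Required activator NolH is absent, so *zorB* is not transcribed.
→ *zorB* is OFF.
c-di-GMP is absent, so CilQ is inactive.
Norleucine is present, so VelA is active.
With repressor VelA bound, *ulmD* is not transcribed.
→ *ulmD* is OFF.
1 of the 5 genes is transcribed.

1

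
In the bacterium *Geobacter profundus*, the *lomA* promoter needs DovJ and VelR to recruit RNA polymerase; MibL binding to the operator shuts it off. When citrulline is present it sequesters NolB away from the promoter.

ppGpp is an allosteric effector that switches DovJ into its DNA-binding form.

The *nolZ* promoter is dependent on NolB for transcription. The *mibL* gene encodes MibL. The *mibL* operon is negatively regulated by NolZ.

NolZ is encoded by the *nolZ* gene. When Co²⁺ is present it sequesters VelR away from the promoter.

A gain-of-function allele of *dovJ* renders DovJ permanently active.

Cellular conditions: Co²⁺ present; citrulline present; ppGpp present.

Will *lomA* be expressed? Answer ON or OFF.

DovJ is constitutively active in this strain.
Citrulline is present, so NolB is inactive.
Required activator NolB is absent, so *nolZ* is not transcribed.
So NolZ is not produced.
With no repressor bound, *mibL* is transcribed.
So MibL is produced and active.
Co²⁺ is present, so VelR is inactive.
With repressor MibL bound, *lomA* is not transcribed.

OFF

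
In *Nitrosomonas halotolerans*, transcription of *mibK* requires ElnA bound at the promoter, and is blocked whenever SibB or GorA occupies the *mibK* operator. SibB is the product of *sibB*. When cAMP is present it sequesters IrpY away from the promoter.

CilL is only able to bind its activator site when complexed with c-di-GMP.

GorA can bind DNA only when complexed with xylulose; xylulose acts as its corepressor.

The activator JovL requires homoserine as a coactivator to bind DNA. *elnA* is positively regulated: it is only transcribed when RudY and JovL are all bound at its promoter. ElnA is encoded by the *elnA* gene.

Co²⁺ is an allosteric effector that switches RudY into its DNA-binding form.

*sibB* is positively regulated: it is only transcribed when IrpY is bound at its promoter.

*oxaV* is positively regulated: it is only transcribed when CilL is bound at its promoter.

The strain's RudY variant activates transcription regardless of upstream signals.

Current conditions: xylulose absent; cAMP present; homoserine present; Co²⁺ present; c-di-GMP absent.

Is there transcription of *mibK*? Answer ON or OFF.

RudY is constitutively active in this strain.
Homoserine is present, so JovL is active.
No repressor is bound and RudY and JovL are active, so *elnA* is transcribed.
So ElnA is produced and active.
cAMP is present, so IrpY is inactive.
Required activator IrpY is absent, so *sibB* is not transcribed.
So SibB is not produced.
Xylulose is absent, so GorA is inactive.
No repressor is bound and ElnA is active, so *mibK* is transcribed.

ON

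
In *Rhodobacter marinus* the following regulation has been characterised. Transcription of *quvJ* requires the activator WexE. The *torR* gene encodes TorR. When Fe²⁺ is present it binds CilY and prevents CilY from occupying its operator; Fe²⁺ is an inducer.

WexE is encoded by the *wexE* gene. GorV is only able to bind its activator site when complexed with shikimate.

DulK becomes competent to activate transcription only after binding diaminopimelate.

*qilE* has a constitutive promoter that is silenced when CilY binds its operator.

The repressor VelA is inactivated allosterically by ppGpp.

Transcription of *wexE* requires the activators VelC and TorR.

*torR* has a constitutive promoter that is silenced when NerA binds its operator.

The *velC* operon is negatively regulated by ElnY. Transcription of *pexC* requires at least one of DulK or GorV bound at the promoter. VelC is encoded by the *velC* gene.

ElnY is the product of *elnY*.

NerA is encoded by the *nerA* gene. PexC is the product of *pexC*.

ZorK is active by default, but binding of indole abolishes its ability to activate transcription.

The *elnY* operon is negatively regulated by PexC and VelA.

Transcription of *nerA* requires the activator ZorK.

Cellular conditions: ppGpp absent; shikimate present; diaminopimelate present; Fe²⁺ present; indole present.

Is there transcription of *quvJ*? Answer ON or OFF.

ON

Diaminopimelate is present, so DulK is active.
Shikimate is present, so GorV is active.
Activator DulK is present, so *pexC* is transcribed.
So PexC is produced and active.
ppGpp is absent, so VelA is active.
With repressor PexC bound, *elnY* is not transcribed.
So ElnY is not produced.
With no repressor bound, *velC* is transcribed.
So VelC is produced and active.
Indole is present, so ZorK is inactive.
Required activator ZorK is absent, so *nerA* is not transcribed.
So NerA is not produced.
With no repressor bound, *torR* is transcribed.
So TorR is produced and active.
No repressor is bound and VelC and TorR are active, so *wexE* is transcribed.
So WexE is produced and active.
No repressor is bound and WexE is active, so *quvJ* is transcribed.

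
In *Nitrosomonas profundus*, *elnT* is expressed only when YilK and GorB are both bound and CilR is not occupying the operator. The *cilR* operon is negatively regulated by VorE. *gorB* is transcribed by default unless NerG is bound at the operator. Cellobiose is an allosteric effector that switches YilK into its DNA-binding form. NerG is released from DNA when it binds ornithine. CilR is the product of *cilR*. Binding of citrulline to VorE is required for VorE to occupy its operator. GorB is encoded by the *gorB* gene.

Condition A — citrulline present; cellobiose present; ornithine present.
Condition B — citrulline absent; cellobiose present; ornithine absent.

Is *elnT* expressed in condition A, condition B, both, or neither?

A only

Condition A:
Citrulline is present, so VorE is active.
With repressor VorE bound, *cilR* is not transcribed.
So CilR is not produced.
Cellobiose is present, so YilK is active.
Ornithine is present, so NerG is inactive.
With no repressor bound, *gorB* is transcribed.
So GorB is produced and active.
No repressor is bound and YilK and GorB are active, so *elnT* is transcribed.
→ *elnT* is ON in A.
Condition B:
Citrulline is absent, so VorE is inactive.
With no repressor bound, *cilR* is transcribed.
So CilR is produced and active.
Cellobiose is present, so YilK is active.
Ornithine is absent, so NerG is active.
With repressor NerG bound, *gorB* is not transcribed.
So GorB is not produced.
With repressor CilR bound, *elnT* is not transcribed.
→ *elnT* is OFF in B.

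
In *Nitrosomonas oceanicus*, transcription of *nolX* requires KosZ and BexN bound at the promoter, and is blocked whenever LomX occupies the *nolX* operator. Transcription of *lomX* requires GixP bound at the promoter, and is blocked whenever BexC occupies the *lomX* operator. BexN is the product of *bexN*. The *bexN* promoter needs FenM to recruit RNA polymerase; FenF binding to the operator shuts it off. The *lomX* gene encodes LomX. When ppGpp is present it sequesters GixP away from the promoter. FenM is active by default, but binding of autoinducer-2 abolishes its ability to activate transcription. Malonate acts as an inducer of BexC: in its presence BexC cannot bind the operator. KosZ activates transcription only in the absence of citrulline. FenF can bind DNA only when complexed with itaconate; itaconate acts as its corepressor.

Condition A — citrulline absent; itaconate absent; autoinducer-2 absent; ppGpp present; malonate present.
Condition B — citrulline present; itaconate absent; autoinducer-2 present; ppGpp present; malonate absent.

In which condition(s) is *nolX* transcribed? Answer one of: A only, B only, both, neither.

Condition A:
Citrulline is absent, so KosZ is active.
Itaconate is absent, so FenF is inactive.
Autoinducer-2 is absent, so FenM is active.
No repressor is bound and FenM is active, so *bexN* is transcribed.
So BexN is produced and active.
ppGpp is present, so GixP is inactive.
Malonate is present, so BexC is inactive.
Required activator GixP is absent, so *lomX* is not transcribed.
So LomX is not produced.
No repressor is bound and KosZ and BexN are active, so *nolX* is transcribed.
→ *nolX* is ON in A.
Condition B:
Citrulline is present, so KosZ is inactive.
Itaconate is absent, so FenF is inactive.
Autoinducer-2 is present, so FenM is inactive.
Required activator FenM is absent, so *bexN* is not transcribed.
So BexN is not produced.
ppGpp is present, so GixP is inactive.
Malonate is absent, so BexC is active.
With repressor BexC bound, *lomX* is not transcribed.
So LomX is not produced.
Required activator KosZ is absent, so *nolX* is not transcribed.
→ *nolX* is OFF in B.

A only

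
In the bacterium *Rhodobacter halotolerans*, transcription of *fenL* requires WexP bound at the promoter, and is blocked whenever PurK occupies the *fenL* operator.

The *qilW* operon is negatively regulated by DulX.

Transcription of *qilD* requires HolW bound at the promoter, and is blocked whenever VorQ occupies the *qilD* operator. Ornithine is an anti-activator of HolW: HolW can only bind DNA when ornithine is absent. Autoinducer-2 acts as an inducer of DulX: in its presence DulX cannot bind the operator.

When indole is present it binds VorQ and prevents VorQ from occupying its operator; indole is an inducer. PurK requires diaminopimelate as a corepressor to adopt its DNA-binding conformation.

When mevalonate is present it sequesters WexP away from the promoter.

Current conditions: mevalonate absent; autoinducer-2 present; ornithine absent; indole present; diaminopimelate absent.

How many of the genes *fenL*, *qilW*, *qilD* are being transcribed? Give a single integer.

3

Diaminopimelate is absent, so PurK is inactive.
Mevalonate is absent, so WexP is active.
No repressor is bound and WexP is active, so *fenL* is transcribed.
→ *fenL* is ON.
Autoinducer-2 is present, so DulX is inactive.
With no repressor bound, *qilW* is transcribed.
→ *qilW* is ON.
Indole is present, so VorQ is inactive.
Ornithine is absent, so HolW is active.
No repressor is bound and HolW is active, so *qilD* is transcribed.
→ *qilD* is ON.
3 of the 3 genes are transcribed.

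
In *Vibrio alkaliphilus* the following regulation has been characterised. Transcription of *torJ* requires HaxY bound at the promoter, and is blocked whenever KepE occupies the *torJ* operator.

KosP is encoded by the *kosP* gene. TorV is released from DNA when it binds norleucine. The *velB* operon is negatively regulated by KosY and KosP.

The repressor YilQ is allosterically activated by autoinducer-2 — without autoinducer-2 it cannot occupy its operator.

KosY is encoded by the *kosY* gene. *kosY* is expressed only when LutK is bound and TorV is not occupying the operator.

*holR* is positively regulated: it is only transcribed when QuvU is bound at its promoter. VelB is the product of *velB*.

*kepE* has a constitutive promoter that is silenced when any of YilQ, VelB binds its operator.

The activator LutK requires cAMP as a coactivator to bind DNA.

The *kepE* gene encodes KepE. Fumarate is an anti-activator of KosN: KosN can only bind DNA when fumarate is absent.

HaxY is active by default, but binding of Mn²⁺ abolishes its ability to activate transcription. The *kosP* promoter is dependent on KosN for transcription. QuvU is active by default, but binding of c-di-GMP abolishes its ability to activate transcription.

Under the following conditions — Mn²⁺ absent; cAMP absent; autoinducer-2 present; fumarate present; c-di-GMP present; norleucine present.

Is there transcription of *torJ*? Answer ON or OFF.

Mn²⁺ is absent, so HaxY is active.
Autoinducer-2 is present, so YilQ is active.
Norleucine is present, so TorV is inactive.
cAMP is absent, so LutK is inactive.
Required activator LutK is absent, so *kosY* is not transcribed.
So KosY is not produced.
Fumarate is present, so KosN is inactive.
Required activator KosN is absent, so *kosP* is not transcribed.
So KosP is not produced.
With no repressor bound, *velB* is transcribed.
So VelB is produced and active.
With repressor YilQ bound, *kepE* is not transcribed.
So KepE is not produced.
No repressor is bound and HaxY is active, so *torJ* is transcribed.

ON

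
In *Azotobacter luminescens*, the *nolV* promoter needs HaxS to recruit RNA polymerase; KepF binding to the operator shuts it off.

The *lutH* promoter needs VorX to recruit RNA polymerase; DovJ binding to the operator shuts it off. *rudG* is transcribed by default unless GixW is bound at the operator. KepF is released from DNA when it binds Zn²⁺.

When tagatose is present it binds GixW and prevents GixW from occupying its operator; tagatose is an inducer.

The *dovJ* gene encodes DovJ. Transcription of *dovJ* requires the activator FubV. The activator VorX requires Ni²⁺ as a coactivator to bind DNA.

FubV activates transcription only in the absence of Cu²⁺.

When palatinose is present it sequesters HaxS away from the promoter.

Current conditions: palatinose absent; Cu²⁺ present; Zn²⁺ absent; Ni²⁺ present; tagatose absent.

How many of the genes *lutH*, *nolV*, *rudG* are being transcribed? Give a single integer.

Cu²⁺ is present, so FubV is inactive.
Required activator FubV is absent, so *dovJ* is not transcribed.
So DovJ is not produced.
Ni²⁺ is present, so VorX is active.
No repressor is bound and VorX is active, so *lutH* is transcribed.
→ *lutH* is ON.
Palatinose is absent, so HaxS is active.
Zn²⁺ is absent, so KepF is active.
With repressor KepF bound, *nolV* is not transcribed.
→ *nolV* is OFF.
Tagatose is absent, so GixW is active.
With repressor GixW bound, *rudG* is not transcribed.
→ *rudG* is OFF.
1 of the 3 genes is transcribed.

1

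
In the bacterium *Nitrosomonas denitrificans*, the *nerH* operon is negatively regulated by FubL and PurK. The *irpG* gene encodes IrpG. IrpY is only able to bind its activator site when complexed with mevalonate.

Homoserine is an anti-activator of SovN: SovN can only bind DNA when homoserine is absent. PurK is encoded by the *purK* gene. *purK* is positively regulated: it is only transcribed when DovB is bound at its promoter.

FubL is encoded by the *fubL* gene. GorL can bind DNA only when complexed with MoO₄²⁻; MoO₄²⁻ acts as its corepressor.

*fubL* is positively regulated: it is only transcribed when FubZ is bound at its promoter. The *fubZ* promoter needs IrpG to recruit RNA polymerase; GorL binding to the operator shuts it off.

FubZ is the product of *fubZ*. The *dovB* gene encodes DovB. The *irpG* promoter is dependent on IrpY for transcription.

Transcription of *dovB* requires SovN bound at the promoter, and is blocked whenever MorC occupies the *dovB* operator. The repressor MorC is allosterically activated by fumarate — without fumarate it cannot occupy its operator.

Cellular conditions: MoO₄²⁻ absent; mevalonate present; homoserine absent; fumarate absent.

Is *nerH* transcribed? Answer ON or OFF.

Mevalonate is present, so IrpY is active.
No repressor is bound and IrpY is active, so *irpG* is transcribed.
So IrpG is produced and active.
MoO₄²⁻ is absent, so GorL is inactive.
No repressor is bound and IrpG is active, so *fubZ* is transcribed.
So FubZ is produced and active.
No repressor is bound and FubZ is active, so *fubL* is transcribed.
So FubL is produced and active.
Fumarate is absent, so MorC is inactive.
Homoserine is absent, so SovN is active.
No repressor is bound and SovN is active, so *dovB* is transcribed.
So DovB is produced and active.
No repressor is bound and DovB is active, so *purK* is transcribed.
So PurK is produced and active.
With repressor FubL bound, *nerH* is not transcribed.

OFF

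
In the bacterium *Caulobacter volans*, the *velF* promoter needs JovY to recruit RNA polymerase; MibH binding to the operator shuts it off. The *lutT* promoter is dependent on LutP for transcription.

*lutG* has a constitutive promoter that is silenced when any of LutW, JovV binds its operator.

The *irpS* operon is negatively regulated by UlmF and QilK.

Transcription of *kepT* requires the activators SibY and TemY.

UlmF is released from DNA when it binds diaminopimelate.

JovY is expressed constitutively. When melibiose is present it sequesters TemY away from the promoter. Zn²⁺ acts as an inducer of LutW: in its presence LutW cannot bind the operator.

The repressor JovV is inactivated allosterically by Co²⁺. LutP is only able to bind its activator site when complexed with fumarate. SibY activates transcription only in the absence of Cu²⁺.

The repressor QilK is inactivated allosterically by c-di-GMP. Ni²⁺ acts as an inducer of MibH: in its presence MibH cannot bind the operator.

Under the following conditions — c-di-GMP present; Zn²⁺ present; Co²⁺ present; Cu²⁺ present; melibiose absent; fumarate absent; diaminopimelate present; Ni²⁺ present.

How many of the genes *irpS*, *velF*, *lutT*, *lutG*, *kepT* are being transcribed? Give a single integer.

Diaminopimelate is present, so UlmF is inactive.
c-di-GMP is present, so QilK is inactive.
With no repressor bound, *irpS* is transcribed.
→ *irpS* is ON.
Ni²⁺ is present, so MibH is inactive.
JovY is produced constitutively and is active.
No repressor is bound and JovY is active, so *velF* is transcribed.
→ *velF* is ON.
Fumarate is absent, so LutP is inactive.
Required activator LutP is absent, so *lutT* is not transcribed.
→ *lutT* is OFF.
Zn²⁺ is present, so LutW is inactive.
Co²⁺ is present, so JovV is inactive.
With no repressor bound, *lutG* is transcribed.
→ *lutG* is ON.
Cu²⁺ is present, so SibY is inactive.
Melibiose is absent, so TemY is active.
Required activator SibY is absent, so *kepT* is not transcribed.
→ *kepT* is OFF.
3 of the 5 genes are transcribed.

3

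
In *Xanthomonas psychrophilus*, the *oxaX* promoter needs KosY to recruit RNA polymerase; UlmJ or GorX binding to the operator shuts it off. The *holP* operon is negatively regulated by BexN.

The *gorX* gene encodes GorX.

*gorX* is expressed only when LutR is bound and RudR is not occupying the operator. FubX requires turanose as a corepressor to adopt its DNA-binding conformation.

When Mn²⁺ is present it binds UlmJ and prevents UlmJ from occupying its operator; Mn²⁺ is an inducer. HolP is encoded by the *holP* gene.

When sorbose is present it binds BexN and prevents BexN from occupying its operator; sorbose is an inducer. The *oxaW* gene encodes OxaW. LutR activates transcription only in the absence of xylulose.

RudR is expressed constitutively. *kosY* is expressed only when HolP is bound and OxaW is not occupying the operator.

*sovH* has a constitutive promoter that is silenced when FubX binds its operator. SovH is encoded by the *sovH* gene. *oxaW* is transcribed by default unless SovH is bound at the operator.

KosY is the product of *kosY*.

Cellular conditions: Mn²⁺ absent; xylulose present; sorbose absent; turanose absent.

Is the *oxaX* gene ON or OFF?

OFF

Turanose is absent, so FubX is inactive.
With no repressor bound, *sovH* is transcribed.
So SovH is produced and active.
With repressor SovH bound, *oxaW* is not transcribed.
So OxaW is not produced.
Sorbose is absent, so BexN is active.
With repressor BexN bound, *holP* is not transcribed.
So HolP is not produced.
Required activator HolP is absent, so *kosY* is not transcribed.
So KosY is not produced.
Mn²⁺ is absent, so UlmJ is active.
RudR is produced constitutively and is active.
Xylulose is present, so LutR is inactive.
With repressor RudR bound, *gorX* is not transcribed.
So GorX is not produced.
With repressor UlmJ bound, *oxaX* is not transcribed.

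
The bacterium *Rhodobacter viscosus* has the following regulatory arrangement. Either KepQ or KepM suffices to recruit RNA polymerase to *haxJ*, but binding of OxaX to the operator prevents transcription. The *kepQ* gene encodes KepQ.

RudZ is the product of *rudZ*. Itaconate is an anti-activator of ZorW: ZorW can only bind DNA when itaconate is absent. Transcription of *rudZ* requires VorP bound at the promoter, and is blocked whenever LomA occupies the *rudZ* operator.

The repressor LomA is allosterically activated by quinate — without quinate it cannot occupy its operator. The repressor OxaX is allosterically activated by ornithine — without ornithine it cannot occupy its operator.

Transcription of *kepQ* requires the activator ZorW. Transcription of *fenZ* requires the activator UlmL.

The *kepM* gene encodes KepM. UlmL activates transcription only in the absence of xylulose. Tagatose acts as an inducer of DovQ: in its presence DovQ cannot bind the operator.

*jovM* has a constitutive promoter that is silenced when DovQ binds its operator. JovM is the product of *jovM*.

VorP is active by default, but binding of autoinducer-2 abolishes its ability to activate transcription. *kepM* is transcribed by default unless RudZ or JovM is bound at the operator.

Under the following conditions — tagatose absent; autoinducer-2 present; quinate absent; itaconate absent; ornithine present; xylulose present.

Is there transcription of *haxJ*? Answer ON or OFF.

Itaconate is absent, so ZorW is active.
No repressor is bound and ZorW is active, so *kepQ* is transcribed.
So KepQ is produced and active.
Ornithine is present, so OxaX is active.
Autoinducer-2 is present, so VorP is inactive.
Quinate is absent, so LomA is inactive.
Required activator VorP is absent, so *rudZ* is not transcribed.
So RudZ is not produced.
Tagatose is absent, so DovQ is active.
With repressor DovQ bound, *jovM* is not transcribed.
So JovM is not produced.
With no repressor bound, *kepM* is transcribed.
So KepM is produced and active.
With repressor OxaX bound, *haxJ* is not transcribed.

OFF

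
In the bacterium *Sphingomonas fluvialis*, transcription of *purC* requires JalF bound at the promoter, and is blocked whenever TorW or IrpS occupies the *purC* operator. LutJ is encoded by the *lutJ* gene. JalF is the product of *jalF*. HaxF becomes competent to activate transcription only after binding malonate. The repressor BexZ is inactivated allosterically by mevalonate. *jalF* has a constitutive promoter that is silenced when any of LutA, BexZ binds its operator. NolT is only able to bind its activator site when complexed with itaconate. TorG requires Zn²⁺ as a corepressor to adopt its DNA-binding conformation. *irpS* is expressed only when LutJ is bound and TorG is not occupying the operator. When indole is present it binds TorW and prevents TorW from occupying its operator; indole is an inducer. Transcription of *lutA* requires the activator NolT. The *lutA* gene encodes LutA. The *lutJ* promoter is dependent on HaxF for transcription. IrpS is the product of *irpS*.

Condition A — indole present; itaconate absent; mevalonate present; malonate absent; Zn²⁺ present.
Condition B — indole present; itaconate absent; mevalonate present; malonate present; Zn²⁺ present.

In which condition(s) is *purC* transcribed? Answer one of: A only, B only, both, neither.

both

Condition A:
Indole is present, so TorW is inactive.
Itaconate is absent, so NolT is inactive.
Required activator NolT is absent, so *lutA* is not transcribed.
So LutA is not produced.
Mevalonate is present, so BexZ is inactive.
With no repressor bound, *jalF* is transcribed.
So JalF is produced and active.
Malonate is absent, so HaxF is inactive.
Required activator HaxF is absent, so *lutJ* is not transcribed.
So LutJ is not produced.
Zn²⁺ is present, so TorG is active.
With repressor TorG bound, *irpS* is not transcribed.
So IrpS is not produced.
No repressor is bound and JalF is active, so *purC* is transcribed.
→ *purC* is ON in A.
Condition B:
Indole is present, so TorW is inactive.
Itaconate is absent, so NolT is inactive.
Required activator NolT is absent, so *lutA* is not transcribed.
So LutA is not produced.
Mevalonate is present, so BexZ is inactive.
With no repressor bound, *jalF* is transcribed.
So JalF is produced and active.
Malonate is present, so HaxF is active.
No repressor is bound and HaxF is active, so *lutJ* is transcribed.
So LutJ is produced and active.
Zn²⁺ is present, so TorG is active.
With repressor TorG bound, *irpS* is not transcribed.
So IrpS is not produced.
No repressor is bound and JalF is active, so *purC* is transcribed.
→ *purC* is ON in B.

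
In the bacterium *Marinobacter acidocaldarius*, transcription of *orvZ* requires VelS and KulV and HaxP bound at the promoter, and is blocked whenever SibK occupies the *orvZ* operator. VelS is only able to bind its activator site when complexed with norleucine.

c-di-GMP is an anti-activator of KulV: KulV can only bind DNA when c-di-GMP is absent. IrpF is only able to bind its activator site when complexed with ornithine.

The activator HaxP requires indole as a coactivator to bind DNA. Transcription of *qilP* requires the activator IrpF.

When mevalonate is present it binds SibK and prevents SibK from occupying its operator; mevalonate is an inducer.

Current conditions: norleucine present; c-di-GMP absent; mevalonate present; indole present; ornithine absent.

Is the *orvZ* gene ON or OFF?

Norleucine is present, so VelS is active.
c-di-GMP is absent, so KulV is active.
Indole is present, so HaxP is active.
Mevalonate is present, so SibK is inactive.
No repressor is bound and VelS and KulV and HaxP are active, so *orvZ* is transcribed.

ON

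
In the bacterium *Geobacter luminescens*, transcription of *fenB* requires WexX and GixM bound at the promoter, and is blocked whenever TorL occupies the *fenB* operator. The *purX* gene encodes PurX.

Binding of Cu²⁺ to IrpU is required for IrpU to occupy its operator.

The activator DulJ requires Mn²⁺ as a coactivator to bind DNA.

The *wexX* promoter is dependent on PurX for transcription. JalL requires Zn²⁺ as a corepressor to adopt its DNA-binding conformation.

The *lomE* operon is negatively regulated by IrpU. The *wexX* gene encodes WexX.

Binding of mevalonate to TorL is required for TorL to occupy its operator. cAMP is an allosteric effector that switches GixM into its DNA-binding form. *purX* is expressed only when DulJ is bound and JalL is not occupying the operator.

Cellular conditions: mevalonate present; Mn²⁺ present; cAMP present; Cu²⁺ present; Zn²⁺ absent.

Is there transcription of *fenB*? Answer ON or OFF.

OFF

Zn²⁺ is absent, so JalL is inactive.
Mn²⁺ is present, so DulJ is active.
No repressor is bound and DulJ is active, so *purX* is transcribed.
So PurX is produced and active.
No repressor is bound and PurX is active, so *wexX* is transcribed.
So WexX is produced and active.
Mevalonate is present, so TorL is active.
cAMP is present, so GixM is active.
With repressor TorL bound, *fenB* is not transcribed.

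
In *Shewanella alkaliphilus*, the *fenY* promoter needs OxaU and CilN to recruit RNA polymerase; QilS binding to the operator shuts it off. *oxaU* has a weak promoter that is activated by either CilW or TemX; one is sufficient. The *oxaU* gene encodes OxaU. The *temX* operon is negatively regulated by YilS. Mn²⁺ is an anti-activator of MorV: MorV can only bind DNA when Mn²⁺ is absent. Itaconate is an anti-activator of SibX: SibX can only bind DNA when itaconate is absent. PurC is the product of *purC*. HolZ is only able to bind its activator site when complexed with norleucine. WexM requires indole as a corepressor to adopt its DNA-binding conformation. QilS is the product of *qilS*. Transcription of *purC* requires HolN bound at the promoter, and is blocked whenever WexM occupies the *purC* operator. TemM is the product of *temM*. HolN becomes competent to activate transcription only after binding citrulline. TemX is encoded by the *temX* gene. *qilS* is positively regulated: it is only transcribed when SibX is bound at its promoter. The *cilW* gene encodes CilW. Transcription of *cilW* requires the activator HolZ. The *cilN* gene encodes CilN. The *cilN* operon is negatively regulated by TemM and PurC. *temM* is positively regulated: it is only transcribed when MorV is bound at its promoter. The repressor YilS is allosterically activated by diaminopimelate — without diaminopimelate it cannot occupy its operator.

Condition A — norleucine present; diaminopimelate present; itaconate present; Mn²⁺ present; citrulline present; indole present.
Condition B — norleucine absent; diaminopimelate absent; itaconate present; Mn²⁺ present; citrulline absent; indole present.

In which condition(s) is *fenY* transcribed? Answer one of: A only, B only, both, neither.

Condition A:
Norleucine is present, so HolZ is active.
No repressor is bound and HolZ is active, so *cilW* is transcribed.
So CilW is produced and active.
Diaminopimelate is present, so YilS is active.
With repressor YilS bound, *temX* is not transcribed.
So TemX is not produced.
Activator CilW is present, so *oxaU* is transcribed.
So OxaU is produced and active.
Itaconate is present, so SibX is inactive.
Required activator SibX is absent, so *qilS* is not transcribed.
So QilS is not produced.
Mn²⁺ is present, so MorV is inactive.
Required activator MorV is absent, so *temM* is not transcribed.
So TemM is not produced.
Citrulline is present, so HolN is active.
Indole is present, so WexM is active.
With repressor WexM bound, *purC* is not transcribed.
So PurC is not produced.
With no repressor bound, *cilN* is transcribed.
So CilN is produced and active.
No repressor is bound and OxaU and CilN are active, so *fenY* is transcribed.
→ *fenY* is ON in A.
Condition B:
Norleucine is absent, so HolZ is inactive.
Required activator HolZ is absent, so *cilW* is not transcribed.
So CilW is not produced.
Diaminopimelate is absent, so YilS is inactive.
With no repressor bound, *temX* is transcribed.
So TemX is produced and active.
Activator TemX is present, so *oxaU* is transcribed.
So OxaU is produced and active.
Itaconate is present, so SibX is inactive.
Required activator SibX is absent, so *qilS* is not transcribed.
So QilS is not produced.
Mn²⁺ is present, so MorV is inactive.
Required activator MorV is absent, so *temM* is not transcribed.
So TemM is not produced.
Citrulline is absent, so HolN is inactive.
Indole is present, so WexM is active.
With repressor WexM bound, *purC* is not transcribed.
So PurC is not produced.
With no repressor bound, *cilN* is transcribed.
So CilN is produced and active.
No repressor is bound and OxaU and CilN are active, so *fenY* is transcribed.
→ *fenY* is ON in B.

both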